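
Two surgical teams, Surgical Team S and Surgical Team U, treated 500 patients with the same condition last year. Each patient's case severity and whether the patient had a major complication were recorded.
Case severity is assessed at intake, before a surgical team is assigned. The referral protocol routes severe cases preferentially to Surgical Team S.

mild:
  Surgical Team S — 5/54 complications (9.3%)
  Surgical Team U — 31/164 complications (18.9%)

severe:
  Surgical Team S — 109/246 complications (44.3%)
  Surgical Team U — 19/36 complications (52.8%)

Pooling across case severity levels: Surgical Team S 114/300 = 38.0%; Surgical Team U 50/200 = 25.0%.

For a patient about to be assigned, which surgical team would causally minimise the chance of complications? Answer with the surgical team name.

Nothing the surgical team does changes case severity; the imbalance is an allocation artefact. With case severity also predicting the outcome, the pooled figure is confounded, and the within-stratum comparison is the causal one.
Within each level — mild: 9.3% vs 18.9%; severe: 44.3% vs 52.8% — Surgical Team S is lower every time.

Surgical Team S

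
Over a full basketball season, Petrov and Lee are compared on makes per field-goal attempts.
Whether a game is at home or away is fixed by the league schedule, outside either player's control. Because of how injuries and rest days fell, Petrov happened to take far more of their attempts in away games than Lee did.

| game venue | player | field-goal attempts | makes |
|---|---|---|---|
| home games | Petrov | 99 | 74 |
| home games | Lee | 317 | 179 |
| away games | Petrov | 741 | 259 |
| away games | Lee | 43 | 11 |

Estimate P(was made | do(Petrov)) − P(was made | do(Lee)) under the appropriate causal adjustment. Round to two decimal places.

+0.12

Within every game venue level Petrov has the higher rate, yet pooled Lee does — Simpson's reversal.
The imbalance in game venue arose from how field-goal attempts were allocated, not from anything the player did; and game venue independently affects the outcome. The pooled gap is confounded — condition on game venue.
Adjusting over the population distribution of game venue: 0.347·(0.747−0.565) + 0.653·(0.350−0.256) = +0.125.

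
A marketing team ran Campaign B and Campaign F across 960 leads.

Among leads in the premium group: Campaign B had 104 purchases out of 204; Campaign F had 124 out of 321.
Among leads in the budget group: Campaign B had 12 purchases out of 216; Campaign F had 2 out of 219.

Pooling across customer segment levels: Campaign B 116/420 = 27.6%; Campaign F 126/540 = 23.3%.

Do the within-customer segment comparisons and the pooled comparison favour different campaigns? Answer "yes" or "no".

Within each customer segment level (premium 51.0% vs 38.6%; budget 5.6% vs 0.9%), Campaign B has the higher rate every time. Pooled: 27.6% vs 23.3% — Campaign B has the higher rate overall. They agree.

no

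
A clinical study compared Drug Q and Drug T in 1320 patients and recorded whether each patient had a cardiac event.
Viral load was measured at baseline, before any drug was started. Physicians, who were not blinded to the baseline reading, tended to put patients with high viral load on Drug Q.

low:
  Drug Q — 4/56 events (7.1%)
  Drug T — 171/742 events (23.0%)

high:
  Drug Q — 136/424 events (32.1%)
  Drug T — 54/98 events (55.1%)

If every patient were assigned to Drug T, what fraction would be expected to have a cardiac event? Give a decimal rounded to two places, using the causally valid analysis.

The stratified and pooled comparisons disagree (Drug Q wins within each viral load; Drug T wins overall), so the answer turns on the causal role of viral load.
Here viral load is a common cause — it drives both which drug a case falls under and the outcome. The crude comparison mixes populations; the stratum-specific rates are the causally relevant ones.
Standardising Drug T to the population viral load mix: 0.605·171/742 + 0.395·54/98 = 0.357.

0.36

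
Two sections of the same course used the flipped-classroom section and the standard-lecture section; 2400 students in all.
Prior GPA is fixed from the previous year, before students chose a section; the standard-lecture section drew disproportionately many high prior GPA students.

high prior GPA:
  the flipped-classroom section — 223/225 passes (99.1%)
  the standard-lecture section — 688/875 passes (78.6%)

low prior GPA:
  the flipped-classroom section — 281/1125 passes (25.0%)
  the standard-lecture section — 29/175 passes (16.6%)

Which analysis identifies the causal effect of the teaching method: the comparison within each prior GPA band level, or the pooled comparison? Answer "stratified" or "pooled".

stratified

Nothing the teaching method does changes prior GPA band; the imbalance is an allocation artefact. With prior GPA band also predicting the outcome, the pooled figure is confounded, and the within-stratum comparison is the causal one.
Within each level — high prior GPA: 99.1% vs 78.6%; low prior GPA: 25.0% vs 16.6% — the flipped-classroom section is higher every time.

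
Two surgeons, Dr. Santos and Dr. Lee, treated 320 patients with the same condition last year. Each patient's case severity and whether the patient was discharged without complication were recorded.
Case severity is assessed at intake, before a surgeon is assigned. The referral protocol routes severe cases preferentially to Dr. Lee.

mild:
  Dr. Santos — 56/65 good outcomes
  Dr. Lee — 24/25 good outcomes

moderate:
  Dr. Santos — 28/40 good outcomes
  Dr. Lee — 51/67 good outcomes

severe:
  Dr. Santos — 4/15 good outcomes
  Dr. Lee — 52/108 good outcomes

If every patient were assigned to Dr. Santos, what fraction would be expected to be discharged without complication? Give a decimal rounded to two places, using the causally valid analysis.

0.58

Case severity satisfies the back-door criterion: it is not a descendant of the surgeon, and it blocks the spurious path from surgeon to outcome. Adjusting for it (i.e., using the within-case severity rates) gives the causal effect.
Standardising Dr. Santos to the population case severity mix: 0.281·56/65 + 0.334·28/40 + 0.384·4/15 = 0.579.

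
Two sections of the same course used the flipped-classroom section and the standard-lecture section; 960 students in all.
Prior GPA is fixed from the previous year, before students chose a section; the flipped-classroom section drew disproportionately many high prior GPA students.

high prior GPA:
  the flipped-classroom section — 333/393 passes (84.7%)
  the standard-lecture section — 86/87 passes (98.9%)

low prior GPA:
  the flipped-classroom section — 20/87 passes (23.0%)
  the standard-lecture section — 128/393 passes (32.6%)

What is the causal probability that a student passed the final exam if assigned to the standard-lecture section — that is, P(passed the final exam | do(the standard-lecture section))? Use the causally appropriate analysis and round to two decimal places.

0.66

Prior GPA band differs across teaching methods for reasons unrelated to any effect of the teaching method itself, and it separately predicts the outcome — a classic confounder. We must compare within prior GPA band levels.
Standardising the standard-lecture section to the population prior GPA band mix: 0.500·86/87 + 0.500·128/393 = 0.657.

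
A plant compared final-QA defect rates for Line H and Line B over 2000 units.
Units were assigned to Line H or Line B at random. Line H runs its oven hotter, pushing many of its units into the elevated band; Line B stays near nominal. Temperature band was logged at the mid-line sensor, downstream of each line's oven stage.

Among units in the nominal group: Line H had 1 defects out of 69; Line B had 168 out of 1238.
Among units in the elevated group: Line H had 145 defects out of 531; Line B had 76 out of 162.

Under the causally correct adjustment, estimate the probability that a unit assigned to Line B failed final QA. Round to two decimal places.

In-process temperature band is downstream of the line. One should not condition on a consequence of treatment, so the overall rates are the right comparison.
So P(outcome | do(Line B)) is just the pooled rate for Line B: 244/1400 = 0.174.

0.17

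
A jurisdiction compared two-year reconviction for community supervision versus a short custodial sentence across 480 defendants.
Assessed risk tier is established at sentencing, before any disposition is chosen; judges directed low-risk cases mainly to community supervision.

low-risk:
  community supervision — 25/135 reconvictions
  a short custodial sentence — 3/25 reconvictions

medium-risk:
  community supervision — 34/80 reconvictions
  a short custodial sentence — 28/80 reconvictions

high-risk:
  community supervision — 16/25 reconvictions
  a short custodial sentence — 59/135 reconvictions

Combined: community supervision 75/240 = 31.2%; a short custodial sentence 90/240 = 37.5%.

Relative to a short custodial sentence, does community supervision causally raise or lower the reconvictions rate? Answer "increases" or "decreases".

increases

Assessed risk tier is set before the disposition has any effect — it is not caused by the disposition — and it independently drives the outcome. That makes it a confounder, so the causal comparison is within assessed risk tier levels.
Within each level — low-risk: 18.5% vs 12.0%; medium-risk: 42.5% vs 35.0%; high-risk: 64.0% vs 43.7% — a short custodial sentence is lower every time.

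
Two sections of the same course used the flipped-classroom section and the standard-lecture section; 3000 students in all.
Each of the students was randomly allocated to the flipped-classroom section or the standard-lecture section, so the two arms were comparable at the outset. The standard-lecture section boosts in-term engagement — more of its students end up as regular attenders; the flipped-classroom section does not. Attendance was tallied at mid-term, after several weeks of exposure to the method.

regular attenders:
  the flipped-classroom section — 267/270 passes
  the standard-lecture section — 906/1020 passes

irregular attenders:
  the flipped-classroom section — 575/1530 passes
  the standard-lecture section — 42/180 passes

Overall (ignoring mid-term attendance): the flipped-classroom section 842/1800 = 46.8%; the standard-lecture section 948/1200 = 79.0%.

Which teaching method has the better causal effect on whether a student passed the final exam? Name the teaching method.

Mid-term attendance lies on the pathway teaching method → mid-term attendance → outcome, so adjusting for it blocks the indirect effect. For the total causal effect of teaching method, use the unadjusted pooled rates.
Pooled: the flipped-classroom section 46.8% vs the standard-lecture section 79.0%; the standard-lecture section is higher overall.

the standard-lecture section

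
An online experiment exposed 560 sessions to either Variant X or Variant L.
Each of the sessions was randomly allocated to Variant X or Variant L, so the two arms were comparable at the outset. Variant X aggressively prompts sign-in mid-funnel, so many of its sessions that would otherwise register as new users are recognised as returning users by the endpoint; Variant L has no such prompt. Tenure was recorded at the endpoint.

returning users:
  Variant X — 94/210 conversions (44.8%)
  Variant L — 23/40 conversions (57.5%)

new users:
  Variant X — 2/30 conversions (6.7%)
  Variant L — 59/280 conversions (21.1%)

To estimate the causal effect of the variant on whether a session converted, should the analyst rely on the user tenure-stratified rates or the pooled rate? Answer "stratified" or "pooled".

User tenure lies on the pathway variant → user tenure → outcome, so adjusting for it blocks the indirect effect. For the total causal effect of variant, use the unadjusted pooled rates.
Pooled: Variant X 40.0% vs Variant L 25.6%; Variant X is higher overall.

pooled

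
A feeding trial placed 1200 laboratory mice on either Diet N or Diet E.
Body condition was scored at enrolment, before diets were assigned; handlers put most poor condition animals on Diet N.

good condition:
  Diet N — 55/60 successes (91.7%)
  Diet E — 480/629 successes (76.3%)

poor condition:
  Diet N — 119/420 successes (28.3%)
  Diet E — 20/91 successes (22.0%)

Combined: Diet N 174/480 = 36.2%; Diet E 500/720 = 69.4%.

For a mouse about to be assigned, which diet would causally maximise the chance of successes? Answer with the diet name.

Diet N

The stratified and pooled comparisons disagree (Diet N wins within each starting body condition; Diet E wins overall), so the answer turns on the causal role of starting body condition.
Nothing the diet does changes starting body condition; the imbalance is an allocation artefact. With starting body condition also predicting the outcome, the pooled figure is confounded, and the within-stratum comparison is the causal one.
Within each level — good condition: 91.7% vs 76.3%; poor condition: 28.3% vs 22.0% — Diet N is higher every time.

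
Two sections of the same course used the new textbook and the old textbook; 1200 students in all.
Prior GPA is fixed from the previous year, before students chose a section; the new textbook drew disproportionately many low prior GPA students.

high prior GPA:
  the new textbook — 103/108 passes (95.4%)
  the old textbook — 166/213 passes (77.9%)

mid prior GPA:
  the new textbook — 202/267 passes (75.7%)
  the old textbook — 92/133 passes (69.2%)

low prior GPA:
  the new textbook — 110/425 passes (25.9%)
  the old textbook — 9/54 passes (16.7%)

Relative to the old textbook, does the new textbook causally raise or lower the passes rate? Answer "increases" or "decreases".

the new textbook is higher inside every prior GPA band stratum but the old textbook is higher in aggregate. Whether to stratify depends on how prior GPA band relates to the teaching method.
Prior GPA band is set before the teaching method has any effect — it is not caused by the teaching method — and it independently drives the outcome. That makes it a confounder, so the causal comparison is within prior GPA band levels.
Within each level — high prior GPA: 95.4% vs 77.9%; mid prior GPA: 75.7% vs 69.2%; low prior GPA: 25.9% vs 16.7% — the new textbook is higher every time.

increases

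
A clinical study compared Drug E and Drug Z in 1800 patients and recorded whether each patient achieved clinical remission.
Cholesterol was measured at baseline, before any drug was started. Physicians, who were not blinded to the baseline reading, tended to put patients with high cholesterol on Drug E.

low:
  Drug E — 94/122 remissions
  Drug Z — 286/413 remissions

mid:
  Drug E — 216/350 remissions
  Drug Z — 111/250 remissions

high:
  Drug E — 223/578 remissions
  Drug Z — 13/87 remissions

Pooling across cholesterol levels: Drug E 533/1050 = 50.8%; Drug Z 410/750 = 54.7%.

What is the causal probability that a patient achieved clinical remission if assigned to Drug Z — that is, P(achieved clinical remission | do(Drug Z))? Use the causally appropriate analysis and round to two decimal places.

Nothing the drug does changes cholesterol; the imbalance is an allocation artefact. With cholesterol also predicting the outcome, the pooled figure is confounded, and the within-stratum comparison is the causal one.
Standardising Drug Z to the population cholesterol mix: 0.297·286/413 + 0.333·111/250 + 0.369·13/87 = 0.409.

0.41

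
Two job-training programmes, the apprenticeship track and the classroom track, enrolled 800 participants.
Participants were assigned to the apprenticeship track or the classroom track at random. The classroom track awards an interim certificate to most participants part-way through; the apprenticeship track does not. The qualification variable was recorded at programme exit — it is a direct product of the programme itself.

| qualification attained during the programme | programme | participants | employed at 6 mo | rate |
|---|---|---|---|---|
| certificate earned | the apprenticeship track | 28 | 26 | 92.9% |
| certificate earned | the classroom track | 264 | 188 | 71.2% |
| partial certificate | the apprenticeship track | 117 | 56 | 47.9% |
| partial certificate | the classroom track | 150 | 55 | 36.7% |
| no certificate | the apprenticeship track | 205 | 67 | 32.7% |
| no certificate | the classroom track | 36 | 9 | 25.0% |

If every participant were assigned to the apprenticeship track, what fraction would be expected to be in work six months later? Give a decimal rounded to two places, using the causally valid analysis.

Within every qualification attained during the programme level the apprenticeship track has the higher rate, yet pooled the classroom track does — Simpson's reversal.
The distribution of qualification attained during the programme is itself part of what the programme does — it is an intermediate outcome. Holding it fixed would remove that part of the effect; the total effect is the pooled difference.
So P(outcome | do(the apprenticeship track)) is just the pooled rate for the apprenticeship track: 149/350 = 0.426.

0.43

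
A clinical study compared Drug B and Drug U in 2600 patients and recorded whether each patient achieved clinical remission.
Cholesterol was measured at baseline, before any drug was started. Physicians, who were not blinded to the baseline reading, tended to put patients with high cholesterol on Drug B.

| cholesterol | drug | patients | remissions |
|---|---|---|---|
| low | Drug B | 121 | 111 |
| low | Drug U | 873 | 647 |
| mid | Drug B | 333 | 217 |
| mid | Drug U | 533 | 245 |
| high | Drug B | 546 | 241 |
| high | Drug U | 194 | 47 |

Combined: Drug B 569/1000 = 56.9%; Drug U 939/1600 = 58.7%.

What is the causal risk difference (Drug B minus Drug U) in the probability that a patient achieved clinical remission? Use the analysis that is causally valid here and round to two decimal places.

+0.19

The cholesterol-specific comparison favours Drug B throughout, but the pooled figures favour Drug U. The question is whether to condition on cholesterol.
Cholesterol is set before the drug has any effect — it is not caused by the drug — and it independently drives the outcome. That makes it a confounder, so the causal comparison is within cholesterol levels.
Adjusting over the population distribution of cholesterol: 0.382·(0.917−0.741) + 0.333·(0.652−0.460) + 0.285·(0.441−0.242) = +0.188.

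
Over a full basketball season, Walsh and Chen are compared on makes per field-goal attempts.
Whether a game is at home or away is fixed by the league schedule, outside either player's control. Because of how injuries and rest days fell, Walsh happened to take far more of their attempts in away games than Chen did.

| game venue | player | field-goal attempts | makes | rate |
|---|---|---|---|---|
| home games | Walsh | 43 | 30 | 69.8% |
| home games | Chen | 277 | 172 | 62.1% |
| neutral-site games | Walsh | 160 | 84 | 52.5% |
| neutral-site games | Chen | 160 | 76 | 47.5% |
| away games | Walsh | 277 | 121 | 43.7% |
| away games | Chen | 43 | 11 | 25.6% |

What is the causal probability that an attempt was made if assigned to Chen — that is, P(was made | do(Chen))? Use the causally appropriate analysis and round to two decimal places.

0.45

Within every game venue level Walsh has the higher rate, yet pooled Chen does — Simpson's reversal.
Nothing the player does changes game venue; the imbalance is an allocation artefact. With game venue also predicting the outcome, the pooled figure is confounded, and the within-stratum comparison is the causal one.
Standardising Chen to the population game venue mix: 0.333·172/277 + 0.333·76/160 + 0.333·11/43 = 0.451.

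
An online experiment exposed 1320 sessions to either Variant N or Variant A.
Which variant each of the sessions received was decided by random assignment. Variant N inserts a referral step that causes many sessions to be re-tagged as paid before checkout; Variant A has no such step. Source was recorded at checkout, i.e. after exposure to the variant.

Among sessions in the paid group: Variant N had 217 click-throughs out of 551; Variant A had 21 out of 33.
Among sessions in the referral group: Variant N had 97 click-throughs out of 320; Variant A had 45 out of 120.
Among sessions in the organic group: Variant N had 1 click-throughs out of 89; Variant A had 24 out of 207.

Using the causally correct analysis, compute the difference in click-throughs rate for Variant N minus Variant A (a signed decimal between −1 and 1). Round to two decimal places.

Because the variant influences traffic source, traffic source is a post-treatment mediator, not a confounder. Stratifying on it would bias the estimate; the causal effect is the crude pooled difference.
The causal difference is the pooled difference: 0.328 − 0.250 = +0.078.

+0.08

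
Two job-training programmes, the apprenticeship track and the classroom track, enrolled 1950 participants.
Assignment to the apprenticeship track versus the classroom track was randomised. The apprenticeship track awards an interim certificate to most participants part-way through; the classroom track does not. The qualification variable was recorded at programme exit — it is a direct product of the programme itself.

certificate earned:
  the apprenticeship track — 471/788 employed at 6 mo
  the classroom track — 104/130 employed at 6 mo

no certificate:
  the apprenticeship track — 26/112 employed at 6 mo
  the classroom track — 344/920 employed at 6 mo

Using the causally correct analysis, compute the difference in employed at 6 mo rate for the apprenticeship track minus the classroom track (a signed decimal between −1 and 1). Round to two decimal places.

+0.13

the classroom track is higher inside every qualification attained during the programme stratum but the apprenticeship track is higher in aggregate. Whether to stratify depends on how qualification attained during the programme relates to the programme.
Qualification attained during the programme here is a post-treatment variable shaped by the programme; conditioning on it would introduce bias rather than remove it. The overall comparison is the causal one.
The causal difference is the pooled difference: 0.552 − 0.427 = +0.126.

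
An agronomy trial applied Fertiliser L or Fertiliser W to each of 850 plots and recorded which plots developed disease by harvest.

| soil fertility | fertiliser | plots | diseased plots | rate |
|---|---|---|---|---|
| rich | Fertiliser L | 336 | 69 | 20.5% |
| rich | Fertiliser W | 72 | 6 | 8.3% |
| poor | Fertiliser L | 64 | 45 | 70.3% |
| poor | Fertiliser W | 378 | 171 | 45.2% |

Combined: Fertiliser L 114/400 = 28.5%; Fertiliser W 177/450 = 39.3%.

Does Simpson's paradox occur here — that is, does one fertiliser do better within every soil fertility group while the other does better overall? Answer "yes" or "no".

Within each soil fertility level (rich 20.5% vs 8.3%; poor 70.3% vs 45.2%), Fertiliser W has the lower rate every time. Pooled: 28.5% vs 39.3% — Fertiliser L has the lower rate overall. The two comparisons disagree.

yes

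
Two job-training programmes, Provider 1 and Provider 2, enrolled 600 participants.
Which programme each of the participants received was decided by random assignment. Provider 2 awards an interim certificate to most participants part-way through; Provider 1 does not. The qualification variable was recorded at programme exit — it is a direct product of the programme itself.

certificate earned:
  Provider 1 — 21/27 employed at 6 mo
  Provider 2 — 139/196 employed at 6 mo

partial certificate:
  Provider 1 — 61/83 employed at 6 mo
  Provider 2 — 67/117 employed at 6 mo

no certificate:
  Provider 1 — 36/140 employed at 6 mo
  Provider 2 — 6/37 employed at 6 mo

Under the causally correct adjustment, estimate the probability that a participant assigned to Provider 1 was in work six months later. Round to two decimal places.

0.47

Because the programme influences qualification attained during the programme, qualification attained during the programme is a post-treatment mediator, not a confounder. Stratifying on it would bias the estimate; the causal effect is the crude pooled difference.
So P(outcome | do(Provider 1)) is just the pooled rate for Provider 1: 118/250 = 0.472.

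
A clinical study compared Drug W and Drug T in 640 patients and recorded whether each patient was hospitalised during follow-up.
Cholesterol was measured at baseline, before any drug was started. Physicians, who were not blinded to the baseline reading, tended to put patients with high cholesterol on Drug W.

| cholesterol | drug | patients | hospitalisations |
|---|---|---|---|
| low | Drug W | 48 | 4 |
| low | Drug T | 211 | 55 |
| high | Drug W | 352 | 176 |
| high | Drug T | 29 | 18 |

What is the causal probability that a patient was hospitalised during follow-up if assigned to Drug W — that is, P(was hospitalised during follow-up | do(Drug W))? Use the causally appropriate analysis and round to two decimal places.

0.33

Cholesterol is set before the drug has any effect — it is not caused by the drug — and it independently drives the outcome. That makes it a confounder, so the causal comparison is within cholesterol levels.
Standardising Drug W to the population cholesterol mix: 0.405·4/48 + 0.595·176/352 = 0.331.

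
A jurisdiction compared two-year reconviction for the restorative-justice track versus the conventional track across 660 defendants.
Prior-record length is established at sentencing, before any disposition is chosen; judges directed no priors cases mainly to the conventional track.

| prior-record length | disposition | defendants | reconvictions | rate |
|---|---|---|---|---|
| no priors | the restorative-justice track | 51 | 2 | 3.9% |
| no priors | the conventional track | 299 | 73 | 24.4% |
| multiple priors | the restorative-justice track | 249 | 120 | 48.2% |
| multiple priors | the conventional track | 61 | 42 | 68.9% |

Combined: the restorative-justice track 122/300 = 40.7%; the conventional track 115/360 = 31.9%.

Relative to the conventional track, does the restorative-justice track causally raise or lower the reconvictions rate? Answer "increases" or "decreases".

Prior-record length is set before the disposition has any effect — it is not caused by the disposition — and it independently drives the outcome. That makes it a confounder, so the causal comparison is within prior-record length levels.
Within each level — no priors: 3.9% vs 24.4%; multiple priors: 48.2% vs 68.9% — the restorative-justice track is lower every time.

decreases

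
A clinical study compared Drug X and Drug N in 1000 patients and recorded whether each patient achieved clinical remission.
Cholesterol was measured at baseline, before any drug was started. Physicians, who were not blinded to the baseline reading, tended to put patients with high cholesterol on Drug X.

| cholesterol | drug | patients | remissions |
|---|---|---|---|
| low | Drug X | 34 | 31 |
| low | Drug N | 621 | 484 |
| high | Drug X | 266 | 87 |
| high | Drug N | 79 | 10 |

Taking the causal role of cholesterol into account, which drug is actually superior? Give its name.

Drug X

Drug X is higher inside every cholesterol stratum but Drug N is higher in aggregate. Whether to stratify depends on how cholesterol relates to the drug.
Here cholesterol is a common cause — it drives both which drug a case falls under and the outcome. The crude comparison mixes populations; the stratum-specific rates are the causally relevant ones.
Within each level — low: 91.2% vs 77.9%; high: 32.7% vs 12.7% — Drug X is higher every time.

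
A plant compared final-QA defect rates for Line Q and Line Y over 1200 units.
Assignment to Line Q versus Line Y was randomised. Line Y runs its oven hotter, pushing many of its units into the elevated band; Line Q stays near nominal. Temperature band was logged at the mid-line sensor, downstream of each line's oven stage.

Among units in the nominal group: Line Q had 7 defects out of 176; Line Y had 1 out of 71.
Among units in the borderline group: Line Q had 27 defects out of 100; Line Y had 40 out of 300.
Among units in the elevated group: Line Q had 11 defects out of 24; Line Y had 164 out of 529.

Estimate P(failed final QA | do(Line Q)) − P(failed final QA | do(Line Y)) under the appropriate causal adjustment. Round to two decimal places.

The distribution of in-process temperature band is itself part of what the line does — it is an intermediate outcome. Holding it fixed would remove that part of the effect; the total effect is the pooled difference.
The causal difference is the pooled difference: 0.150 − 0.228 = -0.078.

-0.08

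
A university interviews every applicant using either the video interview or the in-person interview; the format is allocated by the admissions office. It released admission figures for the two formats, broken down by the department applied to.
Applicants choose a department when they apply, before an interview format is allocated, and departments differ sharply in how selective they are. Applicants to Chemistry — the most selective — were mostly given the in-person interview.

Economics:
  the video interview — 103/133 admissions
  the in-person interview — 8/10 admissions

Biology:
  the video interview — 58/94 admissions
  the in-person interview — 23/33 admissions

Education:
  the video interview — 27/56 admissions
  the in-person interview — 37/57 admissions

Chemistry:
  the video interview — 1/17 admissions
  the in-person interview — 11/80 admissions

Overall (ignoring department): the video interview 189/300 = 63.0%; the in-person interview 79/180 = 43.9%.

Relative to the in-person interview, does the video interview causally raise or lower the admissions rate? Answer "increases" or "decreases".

decreases

Within every department level the in-person interview has the higher rate, yet pooled the video interview does — Simpson's reversal.
Department is set before the interview format has any effect — it is not caused by the interview format — and it independently drives the outcome. That makes it a confounder, so the causal comparison is within department levels.
Within each level — Economics: 77.4% vs 80.0%; Biology: 61.7% vs 69.7%; Education: 48.2% vs 64.9%; Chemistry: 5.9% vs 13.8% — the in-person interview is higher every time.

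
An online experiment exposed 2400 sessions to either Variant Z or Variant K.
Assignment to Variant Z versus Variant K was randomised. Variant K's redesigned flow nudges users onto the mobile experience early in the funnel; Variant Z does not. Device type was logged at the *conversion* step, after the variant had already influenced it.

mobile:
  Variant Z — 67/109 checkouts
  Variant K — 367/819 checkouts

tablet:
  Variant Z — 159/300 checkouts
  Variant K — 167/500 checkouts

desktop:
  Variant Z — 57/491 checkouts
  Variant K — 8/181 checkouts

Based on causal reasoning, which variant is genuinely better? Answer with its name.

Variant K

The stratified and pooled comparisons disagree (Variant Z wins within each device type; Variant K wins overall), so the answer turns on the causal role of device type.
Device type here is a post-treatment variable shaped by the variant; conditioning on it would introduce bias rather than remove it. The overall comparison is the causal one.
Pooled: Variant Z 31.4% vs Variant K 36.1%; Variant K is higher overall.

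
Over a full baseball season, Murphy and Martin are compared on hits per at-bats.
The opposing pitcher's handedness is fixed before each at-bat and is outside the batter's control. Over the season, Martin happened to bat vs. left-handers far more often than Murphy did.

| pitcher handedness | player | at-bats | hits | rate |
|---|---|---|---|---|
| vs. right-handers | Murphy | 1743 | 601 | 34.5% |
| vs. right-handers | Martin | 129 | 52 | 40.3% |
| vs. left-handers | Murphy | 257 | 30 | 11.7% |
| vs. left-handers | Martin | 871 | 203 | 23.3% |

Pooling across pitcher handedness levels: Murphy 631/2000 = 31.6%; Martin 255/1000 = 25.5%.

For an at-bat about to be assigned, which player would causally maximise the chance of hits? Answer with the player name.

Here pitcher handedness is a common cause — it drives both which player a case falls under and the outcome. The crude comparison mixes populations; the stratum-specific rates are the causally relevant ones.
Within each level — vs. right-handers: 34.5% vs 40.3%; vs. left-handers: 11.7% vs 23.3% — Martin is higher every time.

Martin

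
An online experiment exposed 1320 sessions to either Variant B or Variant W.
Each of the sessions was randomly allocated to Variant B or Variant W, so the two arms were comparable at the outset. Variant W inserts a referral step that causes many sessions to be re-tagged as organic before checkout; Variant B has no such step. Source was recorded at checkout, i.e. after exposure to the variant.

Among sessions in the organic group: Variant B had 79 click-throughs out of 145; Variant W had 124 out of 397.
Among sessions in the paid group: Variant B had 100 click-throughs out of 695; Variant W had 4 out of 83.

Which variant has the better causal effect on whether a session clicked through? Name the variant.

Variant W

Traffic source here is a post-treatment variable shaped by the variant; conditioning on it would introduce bias rather than remove it. The overall comparison is the causal one.
Pooled: Variant B 21.3% vs Variant W 26.7%; Variant W is higher overall.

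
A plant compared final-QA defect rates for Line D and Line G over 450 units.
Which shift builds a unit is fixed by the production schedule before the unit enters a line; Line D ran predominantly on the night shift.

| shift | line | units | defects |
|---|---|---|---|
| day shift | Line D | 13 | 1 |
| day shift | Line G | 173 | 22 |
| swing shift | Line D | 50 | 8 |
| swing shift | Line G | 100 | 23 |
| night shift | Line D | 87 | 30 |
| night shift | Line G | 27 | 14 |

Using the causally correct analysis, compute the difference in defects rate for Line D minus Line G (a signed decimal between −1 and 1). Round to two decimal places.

Line D is lower inside every shift stratum but Line G is lower in aggregate. Whether to stratify depends on how shift relates to the line.
Shift differs across lines for reasons unrelated to any effect of the line itself, and it separately predicts the outcome — a classic confounder. We must compare within shift levels.
Adjusting over the population distribution of shift: 0.413·(0.077−0.127) + 0.333·(0.160−0.230) + 0.253·(0.345−0.519) = -0.088.

-0.09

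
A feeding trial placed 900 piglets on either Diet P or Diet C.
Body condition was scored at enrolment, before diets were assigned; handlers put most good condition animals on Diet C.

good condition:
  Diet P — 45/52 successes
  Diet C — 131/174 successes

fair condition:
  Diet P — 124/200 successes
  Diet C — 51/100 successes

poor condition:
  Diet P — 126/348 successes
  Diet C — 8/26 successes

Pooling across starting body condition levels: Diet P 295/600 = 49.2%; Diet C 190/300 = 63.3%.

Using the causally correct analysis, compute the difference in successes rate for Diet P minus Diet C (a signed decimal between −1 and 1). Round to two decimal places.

+0.09

Starting body condition is set before the diet has any effect — it is not caused by the diet — and it independently drives the outcome. That makes it a confounder, so the causal comparison is within starting body condition levels.
Adjusting over the population distribution of starting body condition: 0.251·(0.865−0.753) + 0.333·(0.620−0.510) + 0.416·(0.362−0.308) = +0.088.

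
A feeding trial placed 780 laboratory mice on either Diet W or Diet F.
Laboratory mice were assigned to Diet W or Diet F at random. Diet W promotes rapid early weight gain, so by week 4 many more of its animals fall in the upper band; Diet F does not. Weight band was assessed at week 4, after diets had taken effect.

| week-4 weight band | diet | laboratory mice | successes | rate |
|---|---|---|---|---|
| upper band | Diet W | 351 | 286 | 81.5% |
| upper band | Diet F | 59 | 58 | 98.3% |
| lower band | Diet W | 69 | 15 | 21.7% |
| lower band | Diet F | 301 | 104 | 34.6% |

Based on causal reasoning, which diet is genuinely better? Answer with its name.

Week-4 weight band here is a post-treatment variable shaped by the diet; conditioning on it would introduce bias rather than remove it. The overall comparison is the causal one.
Pooled: Diet W 71.7% vs Diet F 45.0%; Diet W is higher overall.

Diet W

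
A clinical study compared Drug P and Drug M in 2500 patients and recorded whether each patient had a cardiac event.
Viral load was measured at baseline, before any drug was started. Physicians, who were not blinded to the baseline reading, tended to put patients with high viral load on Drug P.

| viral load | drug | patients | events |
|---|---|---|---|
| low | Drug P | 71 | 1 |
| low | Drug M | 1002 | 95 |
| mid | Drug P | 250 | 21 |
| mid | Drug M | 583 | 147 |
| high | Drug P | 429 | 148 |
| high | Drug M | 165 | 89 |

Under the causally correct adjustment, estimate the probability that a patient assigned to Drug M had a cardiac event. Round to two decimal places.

0.25

The viral load-specific comparison favours Drug P throughout, but the pooled figures favour Drug M. The question is whether to condition on viral load.
Viral load differs across drugs for reasons unrelated to any effect of the drug itself, and it separately predicts the outcome — a classic confounder. We must compare within viral load levels.
Standardising Drug M to the population viral load mix: 0.429·95/1002 + 0.333·147/583 + 0.238·89/165 = 0.253.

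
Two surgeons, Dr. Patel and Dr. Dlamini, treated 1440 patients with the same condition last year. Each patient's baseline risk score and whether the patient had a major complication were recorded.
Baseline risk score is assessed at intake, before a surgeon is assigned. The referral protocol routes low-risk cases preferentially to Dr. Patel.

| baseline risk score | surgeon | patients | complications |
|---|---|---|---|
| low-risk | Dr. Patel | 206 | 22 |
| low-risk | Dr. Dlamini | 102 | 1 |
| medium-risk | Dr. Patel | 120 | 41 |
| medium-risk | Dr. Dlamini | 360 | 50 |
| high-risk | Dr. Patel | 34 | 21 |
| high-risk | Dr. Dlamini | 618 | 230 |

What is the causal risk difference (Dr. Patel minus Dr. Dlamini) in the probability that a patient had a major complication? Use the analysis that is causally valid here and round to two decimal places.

+0.20

The stratified and pooled comparisons disagree (Dr. Dlamini wins within each baseline risk score; Dr. Patel wins overall), so the answer turns on the causal role of baseline risk score.
Baseline risk score satisfies the back-door criterion: it is not a descendant of the surgeon, and it blocks the spurious path from surgeon to outcome. Adjusting for it (i.e., using the within-baseline risk score rates) gives the causal effect.
Adjusting over the population distribution of baseline risk score: 0.214·(0.107−0.010) + 0.333·(0.342−0.139) + 0.453·(0.618−0.372) = +0.199.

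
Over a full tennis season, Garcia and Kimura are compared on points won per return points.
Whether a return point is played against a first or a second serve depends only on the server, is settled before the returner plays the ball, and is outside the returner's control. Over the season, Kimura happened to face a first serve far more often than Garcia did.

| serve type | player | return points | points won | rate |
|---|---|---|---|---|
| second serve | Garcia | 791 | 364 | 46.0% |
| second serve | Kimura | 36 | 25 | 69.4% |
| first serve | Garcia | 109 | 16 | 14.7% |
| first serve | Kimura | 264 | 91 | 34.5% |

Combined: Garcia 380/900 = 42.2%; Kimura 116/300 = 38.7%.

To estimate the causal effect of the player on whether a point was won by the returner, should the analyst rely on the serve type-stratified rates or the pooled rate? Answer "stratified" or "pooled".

stratified

Nothing the player does changes serve type; the imbalance is an allocation artefact. With serve type also predicting the outcome, the pooled figure is confounded, and the within-stratum comparison is the causal one.
Within each level — second serve: 46.0% vs 69.4%; first serve: 14.7% vs 34.5% — Kimura is higher every time.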